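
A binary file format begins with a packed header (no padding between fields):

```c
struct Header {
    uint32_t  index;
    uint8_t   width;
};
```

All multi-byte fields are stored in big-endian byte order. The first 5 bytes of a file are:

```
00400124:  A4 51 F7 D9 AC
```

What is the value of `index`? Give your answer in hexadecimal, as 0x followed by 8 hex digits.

`index` is the first field, at byte offset 0, occupying 4 bytes.
Bytes at offsets 0..3: A4 51 F7 D9.
In big-endian order the high byte comes first in memory.
The bytes are already most-significant first: 0xA451F7D9.

0xA451F7D9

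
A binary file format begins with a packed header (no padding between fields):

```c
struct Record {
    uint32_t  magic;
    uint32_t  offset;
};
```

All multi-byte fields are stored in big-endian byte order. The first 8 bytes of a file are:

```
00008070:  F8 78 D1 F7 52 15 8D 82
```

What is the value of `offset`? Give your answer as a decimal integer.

1377144194

`offset` follows `magic` (4 bytes), so it starts at byte offset 4 and occupies 4 bytes.
Bytes at offsets 4..7: 52 15 8D 82.
In big-endian order the high byte comes first in memory.
The bytes are already most-significant first: 0x52158D82.
0x52158D82 = 1377144194.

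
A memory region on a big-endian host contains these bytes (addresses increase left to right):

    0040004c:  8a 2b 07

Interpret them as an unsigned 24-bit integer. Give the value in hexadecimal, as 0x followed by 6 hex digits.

0x8A2B07

Big-endian: lowest address holds the most-significant byte.
The bytes are already most-significant first: 0x8A2B07.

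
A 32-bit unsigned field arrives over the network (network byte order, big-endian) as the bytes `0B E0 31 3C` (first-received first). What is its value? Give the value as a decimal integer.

In big-endian order the high byte comes first in memory.
The bytes are already most-significant first: 0x0BE0313C.
0x0BE0313C = 199242044.

199242044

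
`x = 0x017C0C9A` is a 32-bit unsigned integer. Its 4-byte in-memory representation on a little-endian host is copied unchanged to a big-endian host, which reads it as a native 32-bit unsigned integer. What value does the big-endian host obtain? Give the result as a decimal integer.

2584509441

Stored little-endian, the bytes at ascending addresses are 9A 0C 7C 01.
Read back as big-endian, the last byte is least significant, giving 0x9A0C7C01.
0x9A0C7C01 = 2584509441.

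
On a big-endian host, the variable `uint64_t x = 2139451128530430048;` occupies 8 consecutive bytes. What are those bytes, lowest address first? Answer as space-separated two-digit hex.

2139451128530430048 in hexadecimal, padded to 64 bits, is 0x1DB0DB77525D6860.
Split into bytes (most-significant first): 1D B0 DB 77 52 5D 68 60.
Big-endian: lowest address holds the most-significant byte.
So the memory order matches the most-significant-first order: 1D B0 DB 77 52 5D 68 60.

1D B0 DB 77 52 5D 68 60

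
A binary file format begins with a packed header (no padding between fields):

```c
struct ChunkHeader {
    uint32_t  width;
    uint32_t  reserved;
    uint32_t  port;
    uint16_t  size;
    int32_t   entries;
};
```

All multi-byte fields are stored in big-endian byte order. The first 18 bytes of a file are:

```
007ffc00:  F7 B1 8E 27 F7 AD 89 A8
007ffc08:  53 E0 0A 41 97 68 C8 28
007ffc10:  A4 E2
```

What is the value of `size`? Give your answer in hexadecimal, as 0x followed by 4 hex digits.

0x9768

`size` follows `width` (4 B), `reserved` (4 B), `port` (4 B), so it starts at offset 4 + 4 + 4 = 12 and occupies 2 bytes.
Bytes at offsets 12..13: 97 68.
Big-endian stores the most-significant byte at the lowest address.
The bytes are already most-significant first: 0x9768.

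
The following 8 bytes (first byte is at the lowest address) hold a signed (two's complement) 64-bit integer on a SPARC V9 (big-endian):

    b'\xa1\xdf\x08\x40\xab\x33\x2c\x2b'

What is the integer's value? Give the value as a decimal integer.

In big-endian order the high byte comes first in memory.
The bytes are already most-significant first: 0xA1DF0840AB332C2B.
Top bit is set, so as a signed 64-bit value this is 0xA1DF0840AB332C2B − 2^64 = -6782693439953490901.

-6782693439953490901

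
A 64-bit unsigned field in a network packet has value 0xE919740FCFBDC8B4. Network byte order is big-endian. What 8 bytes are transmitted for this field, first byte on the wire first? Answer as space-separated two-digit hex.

E9 19 74 0F CF BD C8 B4

Split into bytes (most-significant first): E9 19 74 0F CF BD C8 B4.
Big-endian: lowest address holds the most-significant byte.
So the memory order matches the most-significant-first order: E9 19 74 0F CF BD C8 B4.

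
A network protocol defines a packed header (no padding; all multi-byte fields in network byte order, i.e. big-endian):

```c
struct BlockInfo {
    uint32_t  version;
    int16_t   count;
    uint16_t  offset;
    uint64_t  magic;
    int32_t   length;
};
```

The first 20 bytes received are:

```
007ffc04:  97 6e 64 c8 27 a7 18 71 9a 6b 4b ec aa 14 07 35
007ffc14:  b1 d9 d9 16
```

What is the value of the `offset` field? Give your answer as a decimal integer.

6257

`offset` follows `version` (4 B), `count` (2 B), so it starts at offset 4 + 2 = 6 and occupies 2 bytes.
Bytes at offsets 6..7: 18 71.
In big-endian order the high byte comes first in memory.
The bytes are already most-significant first: 0x1871.
0x1871 = 6257.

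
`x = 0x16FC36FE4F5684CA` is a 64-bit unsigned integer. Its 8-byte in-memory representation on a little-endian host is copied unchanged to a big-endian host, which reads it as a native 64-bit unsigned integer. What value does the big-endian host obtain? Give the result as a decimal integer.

14592883594154671126

Stored little-endian, the bytes at ascending addresses are CA 84 56 4F FE 36 FC 16.
Read back as big-endian, the last byte is least significant, giving 0xCA84564FFE36FC16.
0xCA84564FFE36FC16 = 14592883594154671126.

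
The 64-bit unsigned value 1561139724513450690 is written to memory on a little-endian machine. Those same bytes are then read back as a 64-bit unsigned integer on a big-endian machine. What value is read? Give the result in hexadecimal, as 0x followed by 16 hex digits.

1561139724513450690 in 64-bit hexadecimal is 0x15AA484EE4601AC2.
Stored little-endian, the bytes at ascending addresses are C2 1A 60 E4 4E 48 AA 15.
Read back as big-endian, the last byte is least significant, giving 0xC21A60E44E48AA15.

0xC21A60E44E48AA15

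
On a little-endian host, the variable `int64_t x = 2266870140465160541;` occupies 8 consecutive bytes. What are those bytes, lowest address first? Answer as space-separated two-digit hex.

2266870140465160541 in hexadecimal, padded to 64 bits, is 0x1F758A61E25DA15D.
Split into bytes (most-significant first): 1F 75 8A 61 E2 5D A1 5D.
In little-endian order the low byte comes first in memory.
So at ascending addresses the bytes are 5D A1 5D E2 61 8A 75 1F.

5D A1 5D E2 61 8A 75 1F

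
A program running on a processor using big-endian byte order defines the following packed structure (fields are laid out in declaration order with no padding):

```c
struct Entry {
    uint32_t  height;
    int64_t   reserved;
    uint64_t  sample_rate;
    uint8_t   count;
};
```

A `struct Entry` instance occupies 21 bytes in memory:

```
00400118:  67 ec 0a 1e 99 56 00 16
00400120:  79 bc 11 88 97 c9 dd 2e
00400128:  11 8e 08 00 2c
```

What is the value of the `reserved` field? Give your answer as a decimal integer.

`reserved` follows `height` (4 bytes), so it starts at byte offset 4 and occupies 8 bytes.
Bytes at offsets 4..11: 99 56 00 16 79 BC 11 88.
Big-endian stores the most-significant byte at the lowest address.
The bytes are already most-significant first: 0x9956001679BC1188.
Top bit is set, so as a signed 64-bit value this is 0x9956001679BC1188 − 2^64 = -7397725241377812088.

-7397725241377812088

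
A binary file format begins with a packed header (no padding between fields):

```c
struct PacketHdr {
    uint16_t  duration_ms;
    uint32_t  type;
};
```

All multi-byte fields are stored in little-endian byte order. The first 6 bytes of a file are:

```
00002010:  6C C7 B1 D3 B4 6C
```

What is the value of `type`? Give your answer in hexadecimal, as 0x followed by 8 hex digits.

`type` follows `duration_ms` (2 bytes), so it starts at byte offset 2 and occupies 4 bytes.
Bytes at offsets 2..5: B1 D3 B4 6C.
Little-endian: lowest address holds the least-significant byte.
Reassemble most-significant byte first: 6C B4 D3 B1 → 0x6CB4D3B1.

0x6CB4D3B1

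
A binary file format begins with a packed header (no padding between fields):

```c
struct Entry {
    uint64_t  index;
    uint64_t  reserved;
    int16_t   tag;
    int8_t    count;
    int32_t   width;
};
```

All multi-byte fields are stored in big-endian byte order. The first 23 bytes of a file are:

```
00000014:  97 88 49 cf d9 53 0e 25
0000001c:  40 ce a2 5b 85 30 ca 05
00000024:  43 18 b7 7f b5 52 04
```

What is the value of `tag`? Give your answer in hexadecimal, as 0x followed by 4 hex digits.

`tag` follows `index` (8 B), `reserved` (8 B), so it starts at offset 8 + 8 = 16 and occupies 2 bytes.
Bytes at offsets 16..17: 43 18.
In big-endian order the high byte comes first in memory.
The bytes are already most-significant first: 0x4318.

0x4318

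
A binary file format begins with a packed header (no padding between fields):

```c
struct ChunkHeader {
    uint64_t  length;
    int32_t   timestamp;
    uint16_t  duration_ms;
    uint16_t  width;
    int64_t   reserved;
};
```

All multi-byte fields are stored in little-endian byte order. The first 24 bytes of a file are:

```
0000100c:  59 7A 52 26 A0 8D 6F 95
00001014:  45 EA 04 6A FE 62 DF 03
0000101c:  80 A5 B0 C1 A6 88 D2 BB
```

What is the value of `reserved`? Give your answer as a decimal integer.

-4912713993712261760

`reserved` follows `length` (8 B), `timestamp` (4 B), `duration_ms` (2 B), `width` (2 B), so it starts at offset 8 + 4 + 2 + 2 = 16 and occupies 8 bytes.
Bytes at offsets 16..23: 80 A5 B0 C1 A6 88 D2 BB.
In little-endian order the low byte comes first in memory.
Reassemble most-significant byte first: BB D2 88 A6 C1 B0 A5 80 → 0xBBD288A6C1B0A580.
Top bit is set, so as a signed 64-bit value this is 0xBBD288A6C1B0A580 − 2^64 = -4912713993712261760.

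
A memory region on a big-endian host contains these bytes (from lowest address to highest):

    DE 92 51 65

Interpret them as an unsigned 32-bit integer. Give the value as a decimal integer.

In big-endian order the high byte comes first in memory.
The bytes are already most-significant first: 0xDE925165.
0xDE925165 = 3734131045.

3734131045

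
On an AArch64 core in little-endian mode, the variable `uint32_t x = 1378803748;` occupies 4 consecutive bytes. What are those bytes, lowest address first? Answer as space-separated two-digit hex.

24 E0 2E 52

1378803748 in hexadecimal, padded to 32 bits, is 0x522EE024.
Split into bytes (most-significant first): 52 2E E0 24.
Little-endian: lowest address holds the least-significant byte.
So at ascending addresses the bytes are 24 E0 2E 52.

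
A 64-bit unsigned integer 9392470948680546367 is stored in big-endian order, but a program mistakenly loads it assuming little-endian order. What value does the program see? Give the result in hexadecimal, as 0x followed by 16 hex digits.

0x3FB8477B90C25882

9392470948680546367 in 64-bit hexadecimal is 0x8258C2907B47B83F.
Stored big-endian, the bytes at ascending addresses are 82 58 C2 90 7B 47 B8 3F.
Read back as little-endian, the first byte is least significant, giving 0x3FB8477B90C25882.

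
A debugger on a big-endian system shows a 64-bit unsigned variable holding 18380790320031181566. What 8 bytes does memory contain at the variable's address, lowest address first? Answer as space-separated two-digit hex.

FF 15 AF 69 14 65 AA FE

18380790320031181566 in hexadecimal, padded to 64 bits, is 0xFF15AF691465AAFE.
Split into bytes (most-significant first): FF 15 AF 69 14 65 AA FE.
Big-endian: lowest address holds the most-significant byte.
So the memory order matches the most-significant-first order: FF 15 AF 69 14 65 AA FE.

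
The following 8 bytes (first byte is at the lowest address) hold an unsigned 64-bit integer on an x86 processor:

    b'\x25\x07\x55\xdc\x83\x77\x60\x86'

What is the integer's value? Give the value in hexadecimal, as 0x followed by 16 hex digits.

Little-endian stores the least-significant byte at the lowest address.
Reassemble most-significant byte first: 86 60 77 83 DC 55 07 25 → 0x86607783DC550725.

0x86607783DC550725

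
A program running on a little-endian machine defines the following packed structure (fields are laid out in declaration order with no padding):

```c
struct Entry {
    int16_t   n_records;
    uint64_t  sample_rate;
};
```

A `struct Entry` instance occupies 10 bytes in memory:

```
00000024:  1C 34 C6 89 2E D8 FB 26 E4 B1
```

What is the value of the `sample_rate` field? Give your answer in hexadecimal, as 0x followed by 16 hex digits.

0xB1E426FBD82E89C6

`sample_rate` follows `n_records` (2 bytes), so it starts at byte offset 2 and occupies 8 bytes.
Bytes at offsets 2..9: C6 89 2E D8 FB 26 E4 B1.
Little-endian stores the least-significant byte at the lowest address.
Reassemble most-significant byte first: B1 E4 26 FB D8 2E 89 C6 → 0xB1E426FBD82E89C6.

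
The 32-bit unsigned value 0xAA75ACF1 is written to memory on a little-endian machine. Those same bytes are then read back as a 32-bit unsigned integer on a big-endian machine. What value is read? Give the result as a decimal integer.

4054611370

Stored little-endian, the bytes at ascending addresses are F1 AC 75 AA.
Read back as big-endian, the last byte is least significant, giving 0xF1AC75AA.
0xF1AC75AA = 4054611370.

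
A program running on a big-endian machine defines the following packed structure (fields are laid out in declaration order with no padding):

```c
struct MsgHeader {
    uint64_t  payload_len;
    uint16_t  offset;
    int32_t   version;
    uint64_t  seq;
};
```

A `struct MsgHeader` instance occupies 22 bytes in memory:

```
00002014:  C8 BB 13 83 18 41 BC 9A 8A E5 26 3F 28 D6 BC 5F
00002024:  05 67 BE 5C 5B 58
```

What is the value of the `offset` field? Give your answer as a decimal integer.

`offset` follows `payload_len` (8 bytes), so it starts at byte offset 8 and occupies 2 bytes.
Bytes at offsets 8..9: 8A E5.
In big-endian order the high byte comes first in memory.
The bytes are already most-significant first: 0x8AE5.
0x8AE5 = 35557.

35557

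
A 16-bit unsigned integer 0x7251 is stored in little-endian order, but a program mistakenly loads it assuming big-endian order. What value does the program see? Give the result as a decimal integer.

Stored little-endian, the bytes at ascending addresses are 51 72.
Read back as big-endian, the last byte is least significant, giving 0x5172.
0x5172 = 20850.

20850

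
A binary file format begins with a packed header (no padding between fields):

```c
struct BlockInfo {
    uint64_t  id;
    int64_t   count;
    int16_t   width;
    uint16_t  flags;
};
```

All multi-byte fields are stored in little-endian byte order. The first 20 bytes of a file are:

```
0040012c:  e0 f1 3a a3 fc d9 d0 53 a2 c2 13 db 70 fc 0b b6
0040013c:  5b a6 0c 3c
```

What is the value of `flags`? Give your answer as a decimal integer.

`flags` follows `id` (8 B), `count` (8 B), `width` (2 B), so it starts at offset 8 + 8 + 2 = 18 and occupies 2 bytes.
Bytes at offsets 18..19: 0C 3C.
Little-endian: lowest address holds the least-significant byte.
Reassemble most-significant byte first: 3C 0C → 0x3C0C.
0x3C0C = 15372.

15372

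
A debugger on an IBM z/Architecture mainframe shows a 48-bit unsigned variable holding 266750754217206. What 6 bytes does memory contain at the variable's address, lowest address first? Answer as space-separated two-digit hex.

F2 9B BF F2 DC F6

266750754217206 in hexadecimal, padded to 48 bits, is 0xF29BBFF2DCF6.
Split into bytes (most-significant first): F2 9B BF F2 DC F6.
Big-endian stores the most-significant byte at the lowest address.
So the memory order matches the most-significant-first order: F2 9B BF F2 DC F6.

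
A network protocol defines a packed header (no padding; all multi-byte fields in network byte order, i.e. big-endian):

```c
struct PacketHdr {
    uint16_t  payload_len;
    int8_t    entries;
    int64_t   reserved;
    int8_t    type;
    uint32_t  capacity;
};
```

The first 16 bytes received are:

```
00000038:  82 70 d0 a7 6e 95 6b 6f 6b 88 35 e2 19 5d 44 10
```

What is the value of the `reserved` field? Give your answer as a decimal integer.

`reserved` follows `payload_len` (2 B), `entries` (1 B), so it starts at offset 2 + 1 = 3 and occupies 8 bytes.
Bytes at offsets 3..10: A7 6E 95 6B 6F 6B 88 35.
Big-endian: lowest address holds the most-significant byte.
The bytes are already most-significant first: 0xA76E956B6F6B8835.
Top bit is set, so as a signed 64-bit value this is 0xA76E956B6F6B8835 − 2^64 = -6381999333274056651.

-6381999333274056651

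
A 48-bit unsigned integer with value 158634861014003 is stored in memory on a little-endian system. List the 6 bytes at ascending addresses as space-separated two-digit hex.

F3 2B 8A 0E 47 90

158634861014003 in hexadecimal, padded to 48 bits, is 0x90470E8A2BF3.
Split into bytes (most-significant first): 90 47 0E 8A 2B F3.
In little-endian order the low byte comes first in memory.
So at ascending addresses the bytes are F3 2B 8A 0E 47 90.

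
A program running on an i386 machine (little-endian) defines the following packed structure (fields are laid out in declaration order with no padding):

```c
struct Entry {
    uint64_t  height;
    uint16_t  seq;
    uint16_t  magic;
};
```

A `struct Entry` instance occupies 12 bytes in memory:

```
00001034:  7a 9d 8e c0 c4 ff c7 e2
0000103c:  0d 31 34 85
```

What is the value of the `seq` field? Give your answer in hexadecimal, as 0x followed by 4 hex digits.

`seq` follows `height` (8 bytes), so it starts at byte offset 8 and occupies 2 bytes.
Bytes at offsets 8..9: 0D 31.
Little-endian stores the least-significant byte at the lowest address.
Reassemble most-significant byte first: 31 0D → 0x310D.

0x310D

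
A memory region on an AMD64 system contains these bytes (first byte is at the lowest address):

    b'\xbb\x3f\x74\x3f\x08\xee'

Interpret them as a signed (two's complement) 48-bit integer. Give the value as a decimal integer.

-19755784978501

In little-endian order the low byte comes first in memory.
Reassemble most-significant byte first: EE 08 3F 74 3F BB → 0xEE083F743FBB.
Top bit is set, so as a signed 48-bit value this is 0xEE083F743FBB − 2^48 = -19755784978501.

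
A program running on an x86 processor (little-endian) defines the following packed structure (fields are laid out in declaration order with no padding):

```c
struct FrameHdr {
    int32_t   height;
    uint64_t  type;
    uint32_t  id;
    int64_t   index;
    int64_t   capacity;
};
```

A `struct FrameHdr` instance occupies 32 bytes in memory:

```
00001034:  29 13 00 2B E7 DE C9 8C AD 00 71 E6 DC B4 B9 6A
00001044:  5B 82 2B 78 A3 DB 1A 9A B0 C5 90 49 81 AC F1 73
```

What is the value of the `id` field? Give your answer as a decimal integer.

1790555356

`id` follows `height` (4 B), `type` (8 B), so it starts at offset 4 + 8 = 12 and occupies 4 bytes.
Bytes at offsets 12..15: DC B4 B9 6A.
In little-endian order the low byte comes first in memory.
Reassemble most-significant byte first: 6A B9 B4 DC → 0x6AB9B4DC.
0x6AB9B4DC = 1790555356.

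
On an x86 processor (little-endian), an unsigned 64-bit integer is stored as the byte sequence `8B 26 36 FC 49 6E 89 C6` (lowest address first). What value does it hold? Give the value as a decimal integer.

Little-endian: lowest address holds the least-significant byte.
Reassemble most-significant byte first: C6 89 6E 49 FC 36 26 8B → 0xC6896E49FC36268B.
0xC6896E49FC36268B = 14306086955362166411.

14306086955362166411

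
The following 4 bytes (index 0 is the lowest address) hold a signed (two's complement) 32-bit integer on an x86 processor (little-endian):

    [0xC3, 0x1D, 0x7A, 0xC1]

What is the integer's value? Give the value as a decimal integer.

Little-endian: lowest address holds the least-significant byte.
Reassemble most-significant byte first: C1 7A 1D C3 → 0xC17A1DC3.
Top bit is set, so as a signed 32-bit value this is 0xC17A1DC3 − 2^32 = -1048961597.

-1048961597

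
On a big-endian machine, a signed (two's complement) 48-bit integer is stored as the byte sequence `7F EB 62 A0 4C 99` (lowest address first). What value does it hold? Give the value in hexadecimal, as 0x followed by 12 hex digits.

Big-endian: lowest address holds the most-significant byte.
The bytes are already most-significant first: 0x7FEB62A04C99.

0x7FEB62A04C99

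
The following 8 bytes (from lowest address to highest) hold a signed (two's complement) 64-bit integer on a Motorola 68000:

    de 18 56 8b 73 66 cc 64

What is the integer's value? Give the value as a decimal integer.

-2443107640911934364

Big-endian stores the most-significant byte at the lowest address.
The bytes are already most-significant first: 0xDE18568B7366CC64.
Top bit is set, so as a signed 64-bit value this is 0xDE18568B7366CC64 − 2^64 = -2443107640911934364.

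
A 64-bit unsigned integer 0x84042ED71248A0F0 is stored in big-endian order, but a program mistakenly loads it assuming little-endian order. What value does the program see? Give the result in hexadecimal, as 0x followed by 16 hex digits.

Stored big-endian, the bytes at ascending addresses are 84 04 2E D7 12 48 A0 F0.
Read back as little-endian, the first byte is least significant, giving 0xF0A04812D72E0484.

0xF0A04812D72E0484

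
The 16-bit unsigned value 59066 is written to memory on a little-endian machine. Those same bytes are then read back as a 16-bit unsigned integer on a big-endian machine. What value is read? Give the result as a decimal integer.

47846

59066 in 16-bit hexadecimal is 0xE6BA.
Stored little-endian, the bytes at ascending addresses are BA E6.
Read back as big-endian, the last byte is least significant, giving 0xBAE6.
0xBAE6 = 47846.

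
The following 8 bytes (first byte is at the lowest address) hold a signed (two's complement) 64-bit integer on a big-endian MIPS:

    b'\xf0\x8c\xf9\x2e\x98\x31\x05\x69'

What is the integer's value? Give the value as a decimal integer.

-1113241029350193815

Big-endian stores the most-significant byte at the lowest address.
The bytes are already most-significant first: 0xF08CF92E98310569.
Top bit is set, so as a signed 64-bit value this is 0xF08CF92E98310569 − 2^64 = -1113241029350193815.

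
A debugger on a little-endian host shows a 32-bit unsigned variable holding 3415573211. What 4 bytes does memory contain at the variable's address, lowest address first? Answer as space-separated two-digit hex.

DB 82 95 CB

3415573211 in hexadecimal, padded to 32 bits, is 0xCB9582DB.
Split into bytes (most-significant first): CB 95 82 DB.
Little-endian: lowest address holds the least-significant byte.
So at ascending addresses the bytes are DB 82 95 CB.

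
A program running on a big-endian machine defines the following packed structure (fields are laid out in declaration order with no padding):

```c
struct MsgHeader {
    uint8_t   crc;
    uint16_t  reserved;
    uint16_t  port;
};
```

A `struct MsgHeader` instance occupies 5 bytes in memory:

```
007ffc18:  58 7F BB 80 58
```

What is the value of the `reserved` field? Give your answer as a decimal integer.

`reserved` follows `crc` (1 byte), so it starts at byte offset 1 and occupies 2 bytes.
Bytes at offsets 1..2: 7F BB.
Big-endian stores the most-significant byte at the lowest address.
The bytes are already most-significant first: 0x7FBB.
0x7FBB = 32699.

32699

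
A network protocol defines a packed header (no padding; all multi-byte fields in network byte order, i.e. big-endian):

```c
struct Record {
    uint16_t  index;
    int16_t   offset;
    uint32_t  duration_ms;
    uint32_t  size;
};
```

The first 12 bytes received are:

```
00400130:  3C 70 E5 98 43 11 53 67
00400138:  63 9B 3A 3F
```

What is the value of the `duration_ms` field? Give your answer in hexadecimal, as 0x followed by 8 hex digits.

0x43115367

`duration_ms` follows `index` (2 B), `offset` (2 B), so it starts at offset 2 + 2 = 4 and occupies 4 bytes.
Bytes at offsets 4..7: 43 11 53 67.
Big-endian: lowest address holds the most-significant byte.
The bytes are already most-significant first: 0x43115367.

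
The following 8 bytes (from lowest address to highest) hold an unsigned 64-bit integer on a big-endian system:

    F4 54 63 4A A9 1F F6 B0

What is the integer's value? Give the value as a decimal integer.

Big-endian: lowest address holds the most-significant byte.
The bytes are already most-significant first: 0xF454634AA91FF6B0.
0xF454634AA91FF6B0 = 17605806015614285488.

17605806015614285488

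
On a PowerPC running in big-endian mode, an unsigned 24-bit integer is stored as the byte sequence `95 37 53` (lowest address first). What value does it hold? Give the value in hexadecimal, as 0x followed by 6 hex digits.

0x953753

In big-endian order the high byte comes first in memory.
The bytes are already most-significant first: 0x953753.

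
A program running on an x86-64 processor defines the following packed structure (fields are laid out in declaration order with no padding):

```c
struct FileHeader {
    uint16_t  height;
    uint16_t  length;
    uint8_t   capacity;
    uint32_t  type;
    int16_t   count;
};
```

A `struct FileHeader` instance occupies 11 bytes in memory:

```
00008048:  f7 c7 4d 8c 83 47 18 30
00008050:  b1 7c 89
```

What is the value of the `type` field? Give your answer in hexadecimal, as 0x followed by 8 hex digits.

`type` follows `height` (2 B), `length` (2 B), `capacity` (1 B), so it starts at offset 2 + 2 + 1 = 5 and occupies 4 bytes.
Bytes at offsets 5..8: 47 18 30 B1.
Little-endian stores the least-significant byte at the lowest address.
Reassemble most-significant byte first: B1 30 18 47 → 0xB1301847.

0xB1301847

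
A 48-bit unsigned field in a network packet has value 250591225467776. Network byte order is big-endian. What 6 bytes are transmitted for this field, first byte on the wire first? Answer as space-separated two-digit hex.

E3 E9 50 FA 53 80

250591225467776 in hexadecimal, padded to 48 bits, is 0xE3E950FA5380.
Split into bytes (most-significant first): E3 E9 50 FA 53 80.
Big-endian: lowest address holds the most-significant byte.
So the memory order matches the most-significant-first order: E3 E9 50 FA 53 80.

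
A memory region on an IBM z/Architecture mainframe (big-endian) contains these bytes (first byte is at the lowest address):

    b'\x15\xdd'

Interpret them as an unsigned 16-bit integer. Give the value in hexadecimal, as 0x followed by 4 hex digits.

0x15DD

In big-endian order the high byte comes first in memory.
The bytes are already most-significant first: 0x15DD.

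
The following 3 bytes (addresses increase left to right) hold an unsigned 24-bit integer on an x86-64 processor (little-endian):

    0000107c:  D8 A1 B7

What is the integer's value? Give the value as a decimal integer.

12034520

Little-endian: lowest address holds the least-significant byte.
Reassemble most-significant byte first: B7 A1 D8 → 0xB7A1D8.
0xB7A1D8 = 12034520.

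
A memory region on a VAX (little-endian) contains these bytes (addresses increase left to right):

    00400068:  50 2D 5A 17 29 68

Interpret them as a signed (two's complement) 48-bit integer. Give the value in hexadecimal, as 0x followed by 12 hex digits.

0x6829175A2D50

Little-endian: lowest address holds the least-significant byte.
Reassemble most-significant byte first: 68 29 17 5A 2D 50 → 0x6829175A2D50.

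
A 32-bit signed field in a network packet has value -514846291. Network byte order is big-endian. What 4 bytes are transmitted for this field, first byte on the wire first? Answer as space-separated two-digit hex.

Two's complement of -514846291 in 32 bits: 514846291 = 0x1EAFEE53; invert → 0xE15011AC; add 1 → 0xE15011AD.
Split into bytes (most-significant first): E1 50 11 AD.
In big-endian order the high byte comes first in memory.
So the memory order matches the most-significant-first order: E1 50 11 AD.

E1 50 11 AD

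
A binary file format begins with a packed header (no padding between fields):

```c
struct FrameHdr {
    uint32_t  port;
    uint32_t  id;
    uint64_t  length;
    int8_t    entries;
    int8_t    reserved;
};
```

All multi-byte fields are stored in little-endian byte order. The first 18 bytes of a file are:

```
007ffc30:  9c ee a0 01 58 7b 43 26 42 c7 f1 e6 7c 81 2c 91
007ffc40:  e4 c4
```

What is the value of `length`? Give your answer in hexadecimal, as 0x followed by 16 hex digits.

`length` follows `port` (4 B), `id` (4 B), so it starts at offset 4 + 4 = 8 and occupies 8 bytes.
Bytes at offsets 8..15: 42 C7 F1 E6 7C 81 2C 91.
Little-endian: lowest address holds the least-significant byte.
Reassemble most-significant byte first: 91 2C 81 7C E6 F1 C7 42 → 0x912C817CE6F1C742.

0x912C817CE6F1C742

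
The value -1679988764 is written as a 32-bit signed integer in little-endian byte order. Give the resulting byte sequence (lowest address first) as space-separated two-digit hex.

E4 67 DD 9B

Two's complement of -1679988764 in 32 bits: 1679988764 = 0x6422981C; invert → 0x9BDD67E3; add 1 → 0x9BDD67E4.
Split into bytes (most-significant first): 9B DD 67 E4.
Little-endian: lowest address holds the least-significant byte.
So at ascending addresses the bytes are E4 67 DD 9B.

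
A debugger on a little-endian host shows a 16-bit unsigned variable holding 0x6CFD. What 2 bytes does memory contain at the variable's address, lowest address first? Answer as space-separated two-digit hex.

Split into bytes (most-significant first): 6C FD.
In little-endian order the low byte comes first in memory.
So at ascending addresses the bytes are FD 6C.

FD 6C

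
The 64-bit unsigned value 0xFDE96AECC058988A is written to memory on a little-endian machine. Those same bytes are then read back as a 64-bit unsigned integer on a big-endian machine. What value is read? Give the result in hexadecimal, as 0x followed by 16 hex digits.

0x8A9858C0EC6AE9FD

Stored little-endian, the bytes at ascending addresses are 8A 98 58 C0 EC 6A E9 FD.
Read back as big-endian, the last byte is least significant, giving 0x8A9858C0EC6AE9FD.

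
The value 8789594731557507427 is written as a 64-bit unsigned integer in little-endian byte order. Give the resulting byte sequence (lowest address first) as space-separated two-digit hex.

8789594731557507427 in hexadecimal, padded to 64 bits, is 0x79FAE9D6CE215163.
Split into bytes (most-significant first): 79 FA E9 D6 CE 21 51 63.
Little-endian: lowest address holds the least-significant byte.
So at ascending addresses the bytes are 63 51 21 CE D6 E9 FA 79.

63 51 21 CE D6 E9 FA 79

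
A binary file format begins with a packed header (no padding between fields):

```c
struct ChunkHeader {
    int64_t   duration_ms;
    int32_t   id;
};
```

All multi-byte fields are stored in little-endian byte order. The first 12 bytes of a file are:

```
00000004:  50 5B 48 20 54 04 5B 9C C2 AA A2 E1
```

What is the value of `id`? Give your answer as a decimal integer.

-509433150

`id` follows `duration_ms` (8 bytes), so it starts at byte offset 8 and occupies 4 bytes.
Bytes at offsets 8..11: C2 AA A2 E1.
Little-endian: lowest address holds the least-significant byte.
Reassemble most-significant byte first: E1 A2 AA C2 → 0xE1A2AAC2.
Top bit is set, so as a signed 32-bit value this is 0xE1A2AAC2 − 2^32 = -509433150.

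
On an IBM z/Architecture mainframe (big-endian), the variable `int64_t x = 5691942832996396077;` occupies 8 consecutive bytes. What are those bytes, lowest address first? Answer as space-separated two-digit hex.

4E FD D7 D9 72 94 AC 2D

5691942832996396077 in hexadecimal, padded to 64 bits, is 0x4EFDD7D97294AC2D.
Split into bytes (most-significant first): 4E FD D7 D9 72 94 AC 2D.
Big-endian: lowest address holds the most-significant byte.
So the memory order matches the most-significant-first order: 4E FD D7 D9 72 94 AC 2D.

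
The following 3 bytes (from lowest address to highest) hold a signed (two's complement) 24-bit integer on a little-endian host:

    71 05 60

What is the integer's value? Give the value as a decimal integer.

Little-endian: lowest address holds the least-significant byte.
Reassemble most-significant byte first: 60 05 71 → 0x600571.
0x600571 = 6292849.

6292849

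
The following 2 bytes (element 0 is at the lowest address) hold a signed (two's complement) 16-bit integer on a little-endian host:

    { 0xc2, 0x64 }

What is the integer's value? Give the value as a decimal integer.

25794

In little-endian order the low byte comes first in memory.
Reassemble most-significant byte first: 64 C2 → 0x64C2.
0x64C2 = 25794.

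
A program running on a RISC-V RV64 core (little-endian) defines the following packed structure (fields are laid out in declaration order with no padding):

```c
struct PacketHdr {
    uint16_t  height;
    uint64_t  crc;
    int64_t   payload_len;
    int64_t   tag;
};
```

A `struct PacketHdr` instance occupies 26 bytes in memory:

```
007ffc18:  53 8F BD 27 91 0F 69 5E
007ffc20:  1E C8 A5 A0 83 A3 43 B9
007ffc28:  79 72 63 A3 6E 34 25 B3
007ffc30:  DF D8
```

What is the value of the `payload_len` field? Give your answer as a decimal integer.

8248827892663034021

`payload_len` follows `height` (2 B), `crc` (8 B), so it starts at offset 2 + 8 = 10 and occupies 8 bytes.
Bytes at offsets 10..17: A5 A0 83 A3 43 B9 79 72.
In little-endian order the low byte comes first in memory.
Reassemble most-significant byte first: 72 79 B9 43 A3 83 A0 A5 → 0x7279B943A383A0A5.
0x7279B943A383A0A5 = 8248827892663034021.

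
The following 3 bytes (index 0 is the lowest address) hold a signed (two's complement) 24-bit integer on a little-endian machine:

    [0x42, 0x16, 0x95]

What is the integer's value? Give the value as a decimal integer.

Little-endian: lowest address holds the least-significant byte.
Reassemble most-significant byte first: 95 16 42 → 0x951642.
Top bit is set, so as a signed 24-bit value this is 0x951642 − 2^24 = -7006654.

-7006654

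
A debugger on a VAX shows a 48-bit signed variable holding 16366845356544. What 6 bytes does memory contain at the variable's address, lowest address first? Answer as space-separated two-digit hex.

00 EA 00 B4 E2 0E

16366845356544 in hexadecimal, padded to 48 bits, is 0x0EE2B400EA00.
Split into bytes (most-significant first): 0E E2 B4 00 EA 00.
Little-endian: lowest address holds the least-significant byte.
So at ascending addresses the bytes are 00 EA 00 B4 E2 0E.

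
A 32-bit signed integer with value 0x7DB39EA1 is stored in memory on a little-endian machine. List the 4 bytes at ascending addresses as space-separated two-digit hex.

A1 9E B3 7D

Split into bytes (most-significant first): 7D B3 9E A1.
In little-endian order the low byte comes first in memory.
So at ascending addresses the bytes are A1 9E B3 7D.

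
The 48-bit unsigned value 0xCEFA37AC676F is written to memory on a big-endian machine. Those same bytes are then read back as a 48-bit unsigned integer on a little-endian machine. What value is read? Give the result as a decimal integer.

122491061664462

Stored big-endian, the bytes at ascending addresses are CE FA 37 AC 67 6F.
Read back as little-endian, the first byte is least significant, giving 0x6F67AC37FACE.
0x6F67AC37FACE = 122491061664462.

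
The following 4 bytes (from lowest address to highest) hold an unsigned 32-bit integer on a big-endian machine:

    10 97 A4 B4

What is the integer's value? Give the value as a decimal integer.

278373556

Big-endian: lowest address holds the most-significant byte.
The bytes are already most-significant first: 0x1097A4B4.
0x1097A4B4 = 278373556.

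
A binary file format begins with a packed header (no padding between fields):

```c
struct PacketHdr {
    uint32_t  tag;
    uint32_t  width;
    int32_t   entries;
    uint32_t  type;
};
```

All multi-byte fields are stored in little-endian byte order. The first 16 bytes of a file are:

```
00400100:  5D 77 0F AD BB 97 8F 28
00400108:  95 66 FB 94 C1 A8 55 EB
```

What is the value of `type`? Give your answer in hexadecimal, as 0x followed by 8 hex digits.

`type` follows `tag` (4 B), `width` (4 B), `entries` (4 B), so it starts at offset 4 + 4 + 4 = 12 and occupies 4 bytes.
Bytes at offsets 12..15: C1 A8 55 EB.
In little-endian order the low byte comes first in memory.
Reassemble most-significant byte first: EB 55 A8 C1 → 0xEB55A8C1.

0xEB55A8C1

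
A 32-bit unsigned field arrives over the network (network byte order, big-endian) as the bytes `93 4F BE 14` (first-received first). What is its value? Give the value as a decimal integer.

Big-endian stores the most-significant byte at the lowest address.
The bytes are already most-significant first: 0x934FBE14.
0x934FBE14 = 2471476756.

2471476756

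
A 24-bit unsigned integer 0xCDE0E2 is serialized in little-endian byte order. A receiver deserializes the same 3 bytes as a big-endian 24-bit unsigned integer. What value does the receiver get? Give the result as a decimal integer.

14868685

Stored little-endian, the bytes at ascending addresses are E2 E0 CD.
Read back as big-endian, the last byte is least significant, giving 0xE2E0CD.
0xE2E0CD = 14868685.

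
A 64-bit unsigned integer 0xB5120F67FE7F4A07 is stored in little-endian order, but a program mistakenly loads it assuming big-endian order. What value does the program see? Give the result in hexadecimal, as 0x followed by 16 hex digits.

0x074A7FFE670F12B5

Stored little-endian, the bytes at ascending addresses are 07 4A 7F FE 67 0F 12 B5.
Read back as big-endian, the last byte is least significant, giving 0x074A7FFE670F12B5.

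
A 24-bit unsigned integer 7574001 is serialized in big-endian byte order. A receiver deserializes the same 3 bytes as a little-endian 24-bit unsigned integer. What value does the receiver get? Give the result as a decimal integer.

7574001 in 24-bit hexadecimal is 0x7391F1.
Stored big-endian, the bytes at ascending addresses are 73 91 F1.
Read back as little-endian, the first byte is least significant, giving 0xF19173.
0xF19173 = 15831411.

15831411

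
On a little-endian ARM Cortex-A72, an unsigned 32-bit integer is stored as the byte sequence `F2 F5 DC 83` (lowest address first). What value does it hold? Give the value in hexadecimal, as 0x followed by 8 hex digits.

0x83DCF5F2

Little-endian stores the least-significant byte at the lowest address.
Reassemble most-significant byte first: 83 DC F5 F2 → 0x83DCF5F2.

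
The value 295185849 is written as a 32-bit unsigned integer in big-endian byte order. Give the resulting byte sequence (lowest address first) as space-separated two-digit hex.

11 98 2D B9

295185849 in hexadecimal, padded to 32 bits, is 0x11982DB9.
Split into bytes (most-significant first): 11 98 2D B9.
Big-endian: lowest address holds the most-significant byte.
So the memory order matches the most-significant-first order: 11 98 2D B9.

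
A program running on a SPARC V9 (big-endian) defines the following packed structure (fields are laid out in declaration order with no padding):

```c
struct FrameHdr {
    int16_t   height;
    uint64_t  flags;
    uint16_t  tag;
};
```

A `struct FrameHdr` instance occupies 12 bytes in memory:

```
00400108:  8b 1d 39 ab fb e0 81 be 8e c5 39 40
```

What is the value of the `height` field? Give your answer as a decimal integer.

-29923

`height` is the first field, at byte offset 0, occupying 2 bytes.
Bytes at offsets 0..1: 8B 1D.
In big-endian order the high byte comes first in memory.
The bytes are already most-significant first: 0x8B1D.
Top bit is set, so as a signed 16-bit value this is 0x8B1D − 2^16 = -29923.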